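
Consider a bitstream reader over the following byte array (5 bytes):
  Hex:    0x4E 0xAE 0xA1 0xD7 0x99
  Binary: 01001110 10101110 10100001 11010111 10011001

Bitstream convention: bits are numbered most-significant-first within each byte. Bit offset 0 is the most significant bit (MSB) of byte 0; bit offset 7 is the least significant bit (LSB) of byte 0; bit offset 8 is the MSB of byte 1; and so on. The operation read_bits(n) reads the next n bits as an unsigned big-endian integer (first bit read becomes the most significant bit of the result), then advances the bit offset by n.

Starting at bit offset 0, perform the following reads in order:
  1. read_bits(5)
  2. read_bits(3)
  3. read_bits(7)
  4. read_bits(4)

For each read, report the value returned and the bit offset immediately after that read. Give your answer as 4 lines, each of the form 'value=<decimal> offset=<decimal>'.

Answer: value=9 offset=5
value=6 offset=8
value=87 offset=15
value=5 offset=19

Derivation:
Read 1: bits[0:5] width=5 -> value=9 (bin 01001); offset now 5 = byte 0 bit 5; 35 bits remain
Read 2: bits[5:8] width=3 -> value=6 (bin 110); offset now 8 = byte 1 bit 0; 32 bits remain
Read 3: bits[8:15] width=7 -> value=87 (bin 1010111); offset now 15 = byte 1 bit 7; 25 bits remain
Read 4: bits[15:19] width=4 -> value=5 (bin 0101); offset now 19 = byte 2 bit 3; 21 bits remain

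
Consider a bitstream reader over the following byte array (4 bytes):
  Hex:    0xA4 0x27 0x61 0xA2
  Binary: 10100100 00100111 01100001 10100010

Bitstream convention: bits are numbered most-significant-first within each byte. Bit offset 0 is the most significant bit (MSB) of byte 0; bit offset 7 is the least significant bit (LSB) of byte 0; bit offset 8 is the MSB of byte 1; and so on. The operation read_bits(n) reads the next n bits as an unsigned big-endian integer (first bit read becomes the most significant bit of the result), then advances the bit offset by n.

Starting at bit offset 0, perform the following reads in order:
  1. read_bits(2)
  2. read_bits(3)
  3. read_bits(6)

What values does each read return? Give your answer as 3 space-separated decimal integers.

Answer: 2 4 33

Derivation:
Read 1: bits[0:2] width=2 -> value=2 (bin 10); offset now 2 = byte 0 bit 2; 30 bits remain
Read 2: bits[2:5] width=3 -> value=4 (bin 100); offset now 5 = byte 0 bit 5; 27 bits remain
Read 3: bits[5:11] width=6 -> value=33 (bin 100001); offset now 11 = byte 1 bit 3; 21 bits remain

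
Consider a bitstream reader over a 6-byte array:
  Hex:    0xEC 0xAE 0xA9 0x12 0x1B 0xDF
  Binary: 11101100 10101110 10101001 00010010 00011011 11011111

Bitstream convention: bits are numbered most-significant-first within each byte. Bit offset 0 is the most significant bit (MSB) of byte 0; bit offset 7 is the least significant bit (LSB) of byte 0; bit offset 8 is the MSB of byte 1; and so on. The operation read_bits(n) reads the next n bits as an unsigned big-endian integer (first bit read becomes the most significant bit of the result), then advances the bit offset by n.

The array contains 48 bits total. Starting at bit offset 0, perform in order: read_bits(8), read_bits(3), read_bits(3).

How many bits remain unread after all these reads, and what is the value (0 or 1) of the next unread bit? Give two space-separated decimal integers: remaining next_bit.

Answer: 34 1

Derivation:
Read 1: bits[0:8] width=8 -> value=236 (bin 11101100); offset now 8 = byte 1 bit 0; 40 bits remain
Read 2: bits[8:11] width=3 -> value=5 (bin 101); offset now 11 = byte 1 bit 3; 37 bits remain
Read 3: bits[11:14] width=3 -> value=3 (bin 011); offset now 14 = byte 1 bit 6; 34 bits remain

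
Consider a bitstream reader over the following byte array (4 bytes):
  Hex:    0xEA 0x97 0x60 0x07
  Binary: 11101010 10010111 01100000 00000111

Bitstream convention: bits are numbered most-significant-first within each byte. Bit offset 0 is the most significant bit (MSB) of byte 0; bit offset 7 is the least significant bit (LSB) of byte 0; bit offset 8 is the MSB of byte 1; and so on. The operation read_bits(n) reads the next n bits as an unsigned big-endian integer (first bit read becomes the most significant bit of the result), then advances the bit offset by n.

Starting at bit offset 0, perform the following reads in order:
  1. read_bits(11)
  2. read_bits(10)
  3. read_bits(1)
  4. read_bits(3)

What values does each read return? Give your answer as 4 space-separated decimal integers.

Answer: 1876 748 0 0

Derivation:
Read 1: bits[0:11] width=11 -> value=1876 (bin 11101010100); offset now 11 = byte 1 bit 3; 21 bits remain
Read 2: bits[11:21] width=10 -> value=748 (bin 1011101100); offset now 21 = byte 2 bit 5; 11 bits remain
Read 3: bits[21:22] width=1 -> value=0 (bin 0); offset now 22 = byte 2 bit 6; 10 bits remain
Read 4: bits[22:25] width=3 -> value=0 (bin 000); offset now 25 = byte 3 bit 1; 7 bits remain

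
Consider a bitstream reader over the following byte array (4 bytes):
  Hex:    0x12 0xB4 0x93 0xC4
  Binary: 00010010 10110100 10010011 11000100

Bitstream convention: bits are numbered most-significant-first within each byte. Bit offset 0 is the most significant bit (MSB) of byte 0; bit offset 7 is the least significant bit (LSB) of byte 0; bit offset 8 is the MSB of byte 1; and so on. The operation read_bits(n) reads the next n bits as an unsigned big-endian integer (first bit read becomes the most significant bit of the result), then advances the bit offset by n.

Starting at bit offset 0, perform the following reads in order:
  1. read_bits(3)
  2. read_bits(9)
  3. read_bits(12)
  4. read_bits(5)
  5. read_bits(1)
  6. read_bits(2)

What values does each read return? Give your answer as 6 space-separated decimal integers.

Answer: 0 299 1171 24 1 0

Derivation:
Read 1: bits[0:3] width=3 -> value=0 (bin 000); offset now 3 = byte 0 bit 3; 29 bits remain
Read 2: bits[3:12] width=9 -> value=299 (bin 100101011); offset now 12 = byte 1 bit 4; 20 bits remain
Read 3: bits[12:24] width=12 -> value=1171 (bin 010010010011); offset now 24 = byte 3 bit 0; 8 bits remain
Read 4: bits[24:29] width=5 -> value=24 (bin 11000); offset now 29 = byte 3 bit 5; 3 bits remain
Read 5: bits[29:30] width=1 -> value=1 (bin 1); offset now 30 = byte 3 bit 6; 2 bits remain
Read 6: bits[30:32] width=2 -> value=0 (bin 00); offset now 32 = byte 4 bit 0; 0 bits remain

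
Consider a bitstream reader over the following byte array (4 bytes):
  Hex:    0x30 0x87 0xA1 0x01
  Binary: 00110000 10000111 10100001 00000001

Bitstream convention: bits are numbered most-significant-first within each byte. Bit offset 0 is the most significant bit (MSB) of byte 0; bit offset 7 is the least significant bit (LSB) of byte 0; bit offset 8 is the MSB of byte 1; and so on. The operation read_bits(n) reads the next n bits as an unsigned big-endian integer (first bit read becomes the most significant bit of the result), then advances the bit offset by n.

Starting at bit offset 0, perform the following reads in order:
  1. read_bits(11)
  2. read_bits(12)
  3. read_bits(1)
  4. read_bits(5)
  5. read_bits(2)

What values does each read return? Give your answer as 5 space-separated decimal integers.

Answer: 388 976 1 0 0

Derivation:
Read 1: bits[0:11] width=11 -> value=388 (bin 00110000100); offset now 11 = byte 1 bit 3; 21 bits remain
Read 2: bits[11:23] width=12 -> value=976 (bin 001111010000); offset now 23 = byte 2 bit 7; 9 bits remain
Read 3: bits[23:24] width=1 -> value=1 (bin 1); offset now 24 = byte 3 bit 0; 8 bits remain
Read 4: bits[24:29] width=5 -> value=0 (bin 00000); offset now 29 = byte 3 bit 5; 3 bits remain
Read 5: bits[29:31] width=2 -> value=0 (bin 00); offset now 31 = byte 3 bit 7; 1 bits remain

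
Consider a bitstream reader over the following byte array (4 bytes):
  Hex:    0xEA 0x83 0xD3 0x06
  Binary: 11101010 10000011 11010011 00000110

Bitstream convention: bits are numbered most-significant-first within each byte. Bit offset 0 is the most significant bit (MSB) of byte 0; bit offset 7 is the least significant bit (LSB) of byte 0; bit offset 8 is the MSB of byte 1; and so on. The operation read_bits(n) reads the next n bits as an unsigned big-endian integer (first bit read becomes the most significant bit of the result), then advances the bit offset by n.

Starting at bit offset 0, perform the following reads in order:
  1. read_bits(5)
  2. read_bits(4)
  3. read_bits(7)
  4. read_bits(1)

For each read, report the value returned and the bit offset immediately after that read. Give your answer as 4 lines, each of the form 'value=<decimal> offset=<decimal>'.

Read 1: bits[0:5] width=5 -> value=29 (bin 11101); offset now 5 = byte 0 bit 5; 27 bits remain
Read 2: bits[5:9] width=4 -> value=5 (bin 0101); offset now 9 = byte 1 bit 1; 23 bits remain
Read 3: bits[9:16] width=7 -> value=3 (bin 0000011); offset now 16 = byte 2 bit 0; 16 bits remain
Read 4: bits[16:17] width=1 -> value=1 (bin 1); offset now 17 = byte 2 bit 1; 15 bits remain

Answer: value=29 offset=5
value=5 offset=9
value=3 offset=16
value=1 offset=17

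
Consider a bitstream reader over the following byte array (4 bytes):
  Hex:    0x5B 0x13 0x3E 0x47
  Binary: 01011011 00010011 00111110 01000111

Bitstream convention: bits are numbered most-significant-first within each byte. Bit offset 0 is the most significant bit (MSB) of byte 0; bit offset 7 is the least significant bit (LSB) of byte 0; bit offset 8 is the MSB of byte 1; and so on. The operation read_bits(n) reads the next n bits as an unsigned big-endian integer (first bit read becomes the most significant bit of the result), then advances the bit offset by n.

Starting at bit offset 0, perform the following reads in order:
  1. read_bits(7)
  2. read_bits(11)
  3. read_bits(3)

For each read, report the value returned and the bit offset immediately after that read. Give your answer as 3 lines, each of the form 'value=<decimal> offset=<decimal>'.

Answer: value=45 offset=7
value=1100 offset=18
value=7 offset=21

Derivation:
Read 1: bits[0:7] width=7 -> value=45 (bin 0101101); offset now 7 = byte 0 bit 7; 25 bits remain
Read 2: bits[7:18] width=11 -> value=1100 (bin 10001001100); offset now 18 = byte 2 bit 2; 14 bits remain
Read 3: bits[18:21] width=3 -> value=7 (bin 111); offset now 21 = byte 2 bit 5; 11 bits remain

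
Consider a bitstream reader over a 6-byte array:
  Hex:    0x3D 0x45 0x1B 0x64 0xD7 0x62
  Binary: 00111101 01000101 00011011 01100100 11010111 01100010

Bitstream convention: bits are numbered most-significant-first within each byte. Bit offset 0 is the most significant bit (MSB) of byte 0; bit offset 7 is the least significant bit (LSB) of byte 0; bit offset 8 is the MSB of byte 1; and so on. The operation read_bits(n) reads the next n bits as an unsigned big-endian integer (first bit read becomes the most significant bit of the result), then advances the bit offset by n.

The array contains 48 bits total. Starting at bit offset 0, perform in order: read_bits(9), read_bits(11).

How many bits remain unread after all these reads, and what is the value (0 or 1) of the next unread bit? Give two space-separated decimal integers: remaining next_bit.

Read 1: bits[0:9] width=9 -> value=122 (bin 001111010); offset now 9 = byte 1 bit 1; 39 bits remain
Read 2: bits[9:20] width=11 -> value=1105 (bin 10001010001); offset now 20 = byte 2 bit 4; 28 bits remain

Answer: 28 1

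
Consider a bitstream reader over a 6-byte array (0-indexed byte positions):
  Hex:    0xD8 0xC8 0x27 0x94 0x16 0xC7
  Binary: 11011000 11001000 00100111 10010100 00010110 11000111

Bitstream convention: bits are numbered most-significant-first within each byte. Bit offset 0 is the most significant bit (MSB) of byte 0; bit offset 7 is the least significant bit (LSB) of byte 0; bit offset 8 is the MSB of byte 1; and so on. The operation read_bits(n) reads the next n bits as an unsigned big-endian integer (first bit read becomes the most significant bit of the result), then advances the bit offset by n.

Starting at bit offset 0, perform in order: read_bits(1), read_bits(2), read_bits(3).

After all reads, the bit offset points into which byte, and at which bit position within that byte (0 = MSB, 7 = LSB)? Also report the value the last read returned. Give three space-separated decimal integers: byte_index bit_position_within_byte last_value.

Read 1: bits[0:1] width=1 -> value=1 (bin 1); offset now 1 = byte 0 bit 1; 47 bits remain
Read 2: bits[1:3] width=2 -> value=2 (bin 10); offset now 3 = byte 0 bit 3; 45 bits remain
Read 3: bits[3:6] width=3 -> value=6 (bin 110); offset now 6 = byte 0 bit 6; 42 bits remain

Answer: 0 6 6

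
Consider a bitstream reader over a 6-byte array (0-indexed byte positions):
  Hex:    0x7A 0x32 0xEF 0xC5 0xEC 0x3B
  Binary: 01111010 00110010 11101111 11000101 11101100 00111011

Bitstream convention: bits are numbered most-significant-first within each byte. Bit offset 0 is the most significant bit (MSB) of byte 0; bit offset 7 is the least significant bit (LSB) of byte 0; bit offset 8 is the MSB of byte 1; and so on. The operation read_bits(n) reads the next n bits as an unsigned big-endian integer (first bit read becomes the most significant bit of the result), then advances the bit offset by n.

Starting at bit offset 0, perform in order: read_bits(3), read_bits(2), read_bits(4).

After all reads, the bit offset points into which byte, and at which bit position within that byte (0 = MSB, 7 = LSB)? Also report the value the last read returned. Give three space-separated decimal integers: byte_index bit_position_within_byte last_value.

Read 1: bits[0:3] width=3 -> value=3 (bin 011); offset now 3 = byte 0 bit 3; 45 bits remain
Read 2: bits[3:5] width=2 -> value=3 (bin 11); offset now 5 = byte 0 bit 5; 43 bits remain
Read 3: bits[5:9] width=4 -> value=4 (bin 0100); offset now 9 = byte 1 bit 1; 39 bits remain

Answer: 1 1 4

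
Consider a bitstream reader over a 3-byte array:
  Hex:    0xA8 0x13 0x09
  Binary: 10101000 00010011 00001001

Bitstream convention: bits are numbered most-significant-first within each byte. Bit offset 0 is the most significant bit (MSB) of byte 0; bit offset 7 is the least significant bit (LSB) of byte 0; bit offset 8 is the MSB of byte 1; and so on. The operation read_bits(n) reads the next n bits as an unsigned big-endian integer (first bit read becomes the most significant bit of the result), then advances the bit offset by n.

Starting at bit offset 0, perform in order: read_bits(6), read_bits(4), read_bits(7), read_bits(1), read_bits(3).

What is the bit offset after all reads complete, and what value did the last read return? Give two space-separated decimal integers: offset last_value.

Answer: 21 1

Derivation:
Read 1: bits[0:6] width=6 -> value=42 (bin 101010); offset now 6 = byte 0 bit 6; 18 bits remain
Read 2: bits[6:10] width=4 -> value=0 (bin 0000); offset now 10 = byte 1 bit 2; 14 bits remain
Read 3: bits[10:17] width=7 -> value=38 (bin 0100110); offset now 17 = byte 2 bit 1; 7 bits remain
Read 4: bits[17:18] width=1 -> value=0 (bin 0); offset now 18 = byte 2 bit 2; 6 bits remain
Read 5: bits[18:21] width=3 -> value=1 (bin 001); offset now 21 = byte 2 bit 5; 3 bits remain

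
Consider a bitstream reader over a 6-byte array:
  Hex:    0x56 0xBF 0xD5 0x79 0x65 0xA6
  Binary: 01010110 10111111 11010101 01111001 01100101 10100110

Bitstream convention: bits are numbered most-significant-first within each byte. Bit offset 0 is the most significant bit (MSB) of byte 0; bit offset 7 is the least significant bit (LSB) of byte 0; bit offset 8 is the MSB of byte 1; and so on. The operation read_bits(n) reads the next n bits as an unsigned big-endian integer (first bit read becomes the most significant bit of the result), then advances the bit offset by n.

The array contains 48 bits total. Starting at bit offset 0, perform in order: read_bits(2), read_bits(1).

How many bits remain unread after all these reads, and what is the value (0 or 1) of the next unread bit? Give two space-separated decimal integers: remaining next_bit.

Read 1: bits[0:2] width=2 -> value=1 (bin 01); offset now 2 = byte 0 bit 2; 46 bits remain
Read 2: bits[2:3] width=1 -> value=0 (bin 0); offset now 3 = byte 0 bit 3; 45 bits remain

Answer: 45 1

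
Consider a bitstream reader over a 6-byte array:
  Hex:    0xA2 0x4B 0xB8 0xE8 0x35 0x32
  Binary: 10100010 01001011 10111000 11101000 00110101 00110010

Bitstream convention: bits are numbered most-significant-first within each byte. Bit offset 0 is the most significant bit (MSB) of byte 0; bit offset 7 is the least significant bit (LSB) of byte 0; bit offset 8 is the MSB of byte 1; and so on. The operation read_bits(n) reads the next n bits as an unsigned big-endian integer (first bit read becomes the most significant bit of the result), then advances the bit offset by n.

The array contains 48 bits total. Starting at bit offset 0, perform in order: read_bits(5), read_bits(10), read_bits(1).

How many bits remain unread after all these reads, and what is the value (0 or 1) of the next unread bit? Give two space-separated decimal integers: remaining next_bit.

Answer: 32 1

Derivation:
Read 1: bits[0:5] width=5 -> value=20 (bin 10100); offset now 5 = byte 0 bit 5; 43 bits remain
Read 2: bits[5:15] width=10 -> value=293 (bin 0100100101); offset now 15 = byte 1 bit 7; 33 bits remain
Read 3: bits[15:16] width=1 -> value=1 (bin 1); offset now 16 = byte 2 bit 0; 32 bits remain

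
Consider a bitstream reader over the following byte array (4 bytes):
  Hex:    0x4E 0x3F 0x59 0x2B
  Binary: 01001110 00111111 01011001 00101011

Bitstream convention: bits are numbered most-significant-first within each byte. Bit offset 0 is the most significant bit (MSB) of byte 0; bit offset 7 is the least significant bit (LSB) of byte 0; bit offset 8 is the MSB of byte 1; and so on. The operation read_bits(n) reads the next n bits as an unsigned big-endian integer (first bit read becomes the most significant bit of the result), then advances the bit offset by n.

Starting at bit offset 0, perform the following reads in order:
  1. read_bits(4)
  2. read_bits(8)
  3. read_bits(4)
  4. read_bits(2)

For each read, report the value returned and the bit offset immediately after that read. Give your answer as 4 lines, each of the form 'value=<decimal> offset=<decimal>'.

Read 1: bits[0:4] width=4 -> value=4 (bin 0100); offset now 4 = byte 0 bit 4; 28 bits remain
Read 2: bits[4:12] width=8 -> value=227 (bin 11100011); offset now 12 = byte 1 bit 4; 20 bits remain
Read 3: bits[12:16] width=4 -> value=15 (bin 1111); offset now 16 = byte 2 bit 0; 16 bits remain
Read 4: bits[16:18] width=2 -> value=1 (bin 01); offset now 18 = byte 2 bit 2; 14 bits remain

Answer: value=4 offset=4
value=227 offset=12
value=15 offset=16
value=1 offset=18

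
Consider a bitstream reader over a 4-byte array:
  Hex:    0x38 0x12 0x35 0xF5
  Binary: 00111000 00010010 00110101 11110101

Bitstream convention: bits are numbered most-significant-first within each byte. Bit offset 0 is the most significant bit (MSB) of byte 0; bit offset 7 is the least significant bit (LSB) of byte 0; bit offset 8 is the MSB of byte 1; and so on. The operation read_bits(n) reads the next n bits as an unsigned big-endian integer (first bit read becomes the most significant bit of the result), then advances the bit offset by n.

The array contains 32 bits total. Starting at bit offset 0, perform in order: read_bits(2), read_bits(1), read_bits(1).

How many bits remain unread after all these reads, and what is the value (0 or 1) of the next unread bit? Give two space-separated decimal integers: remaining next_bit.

Answer: 28 1

Derivation:
Read 1: bits[0:2] width=2 -> value=0 (bin 00); offset now 2 = byte 0 bit 2; 30 bits remain
Read 2: bits[2:3] width=1 -> value=1 (bin 1); offset now 3 = byte 0 bit 3; 29 bits remain
Read 3: bits[3:4] width=1 -> value=1 (bin 1); offset now 4 = byte 0 bit 4; 28 bits remain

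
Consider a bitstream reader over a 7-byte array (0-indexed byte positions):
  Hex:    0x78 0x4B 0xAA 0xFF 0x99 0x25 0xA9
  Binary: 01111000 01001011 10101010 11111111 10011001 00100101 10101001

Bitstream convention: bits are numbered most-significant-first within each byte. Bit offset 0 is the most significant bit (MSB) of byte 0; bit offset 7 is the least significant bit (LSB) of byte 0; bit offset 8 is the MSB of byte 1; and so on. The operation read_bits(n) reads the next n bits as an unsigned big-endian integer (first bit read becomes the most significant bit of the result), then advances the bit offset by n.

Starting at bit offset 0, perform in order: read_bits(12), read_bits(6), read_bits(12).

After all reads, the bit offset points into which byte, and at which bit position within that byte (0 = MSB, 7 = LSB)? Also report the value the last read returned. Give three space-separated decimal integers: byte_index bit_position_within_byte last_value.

Read 1: bits[0:12] width=12 -> value=1924 (bin 011110000100); offset now 12 = byte 1 bit 4; 44 bits remain
Read 2: bits[12:18] width=6 -> value=46 (bin 101110); offset now 18 = byte 2 bit 2; 38 bits remain
Read 3: bits[18:30] width=12 -> value=2751 (bin 101010111111); offset now 30 = byte 3 bit 6; 26 bits remain

Answer: 3 6 2751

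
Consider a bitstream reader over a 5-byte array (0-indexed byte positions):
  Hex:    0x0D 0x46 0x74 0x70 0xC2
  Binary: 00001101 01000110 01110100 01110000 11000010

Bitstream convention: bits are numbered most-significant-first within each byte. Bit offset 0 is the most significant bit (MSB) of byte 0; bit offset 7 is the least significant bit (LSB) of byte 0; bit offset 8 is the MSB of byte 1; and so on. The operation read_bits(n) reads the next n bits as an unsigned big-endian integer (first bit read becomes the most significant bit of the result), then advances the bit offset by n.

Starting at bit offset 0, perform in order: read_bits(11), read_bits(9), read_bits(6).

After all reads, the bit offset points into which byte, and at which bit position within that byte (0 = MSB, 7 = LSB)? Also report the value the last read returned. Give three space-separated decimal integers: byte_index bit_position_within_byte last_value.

Read 1: bits[0:11] width=11 -> value=106 (bin 00001101010); offset now 11 = byte 1 bit 3; 29 bits remain
Read 2: bits[11:20] width=9 -> value=103 (bin 001100111); offset now 20 = byte 2 bit 4; 20 bits remain
Read 3: bits[20:26] width=6 -> value=17 (bin 010001); offset now 26 = byte 3 bit 2; 14 bits remain

Answer: 3 2 17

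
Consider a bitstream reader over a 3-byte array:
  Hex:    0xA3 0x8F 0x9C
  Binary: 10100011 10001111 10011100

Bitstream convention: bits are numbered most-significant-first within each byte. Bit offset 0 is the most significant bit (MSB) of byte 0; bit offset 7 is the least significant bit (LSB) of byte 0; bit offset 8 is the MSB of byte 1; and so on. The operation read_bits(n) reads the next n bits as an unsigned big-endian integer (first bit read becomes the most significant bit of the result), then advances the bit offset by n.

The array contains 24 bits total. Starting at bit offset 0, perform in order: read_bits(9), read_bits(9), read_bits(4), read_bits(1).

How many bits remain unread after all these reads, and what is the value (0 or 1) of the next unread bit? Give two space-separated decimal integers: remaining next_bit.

Read 1: bits[0:9] width=9 -> value=327 (bin 101000111); offset now 9 = byte 1 bit 1; 15 bits remain
Read 2: bits[9:18] width=9 -> value=62 (bin 000111110); offset now 18 = byte 2 bit 2; 6 bits remain
Read 3: bits[18:22] width=4 -> value=7 (bin 0111); offset now 22 = byte 2 bit 6; 2 bits remain
Read 4: bits[22:23] width=1 -> value=0 (bin 0); offset now 23 = byte 2 bit 7; 1 bits remain

Answer: 1 0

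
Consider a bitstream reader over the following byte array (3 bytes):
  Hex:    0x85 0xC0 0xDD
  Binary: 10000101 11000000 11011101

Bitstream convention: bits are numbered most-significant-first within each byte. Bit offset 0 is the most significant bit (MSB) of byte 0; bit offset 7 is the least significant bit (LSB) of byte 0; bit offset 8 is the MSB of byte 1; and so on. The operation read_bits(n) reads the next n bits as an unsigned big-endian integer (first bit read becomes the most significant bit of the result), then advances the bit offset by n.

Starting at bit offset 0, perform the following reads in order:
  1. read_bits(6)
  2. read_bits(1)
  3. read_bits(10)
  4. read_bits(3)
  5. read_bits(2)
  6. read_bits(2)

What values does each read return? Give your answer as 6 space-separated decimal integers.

Read 1: bits[0:6] width=6 -> value=33 (bin 100001); offset now 6 = byte 0 bit 6; 18 bits remain
Read 2: bits[6:7] width=1 -> value=0 (bin 0); offset now 7 = byte 0 bit 7; 17 bits remain
Read 3: bits[7:17] width=10 -> value=897 (bin 1110000001); offset now 17 = byte 2 bit 1; 7 bits remain
Read 4: bits[17:20] width=3 -> value=5 (bin 101); offset now 20 = byte 2 bit 4; 4 bits remain
Read 5: bits[20:22] width=2 -> value=3 (bin 11); offset now 22 = byte 2 bit 6; 2 bits remain
Read 6: bits[22:24] width=2 -> value=1 (bin 01); offset now 24 = byte 3 bit 0; 0 bits remain

Answer: 33 0 897 5 3 1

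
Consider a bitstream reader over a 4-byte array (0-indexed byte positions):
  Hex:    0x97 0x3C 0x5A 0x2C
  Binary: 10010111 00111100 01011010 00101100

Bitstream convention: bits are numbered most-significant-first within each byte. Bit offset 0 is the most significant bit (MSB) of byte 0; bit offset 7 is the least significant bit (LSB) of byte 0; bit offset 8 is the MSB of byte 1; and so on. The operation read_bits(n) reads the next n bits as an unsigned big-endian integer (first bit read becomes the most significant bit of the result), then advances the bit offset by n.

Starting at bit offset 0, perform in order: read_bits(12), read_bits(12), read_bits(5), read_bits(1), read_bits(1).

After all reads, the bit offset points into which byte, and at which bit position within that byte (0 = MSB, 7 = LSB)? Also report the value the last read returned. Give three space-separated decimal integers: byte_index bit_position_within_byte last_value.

Answer: 3 7 0

Derivation:
Read 1: bits[0:12] width=12 -> value=2419 (bin 100101110011); offset now 12 = byte 1 bit 4; 20 bits remain
Read 2: bits[12:24] width=12 -> value=3162 (bin 110001011010); offset now 24 = byte 3 bit 0; 8 bits remain
Read 3: bits[24:29] width=5 -> value=5 (bin 00101); offset now 29 = byte 3 bit 5; 3 bits remain
Read 4: bits[29:30] width=1 -> value=1 (bin 1); offset now 30 = byte 3 bit 6; 2 bits remain
Read 5: bits[30:31] width=1 -> value=0 (bin 0); offset now 31 = byte 3 bit 7; 1 bits remain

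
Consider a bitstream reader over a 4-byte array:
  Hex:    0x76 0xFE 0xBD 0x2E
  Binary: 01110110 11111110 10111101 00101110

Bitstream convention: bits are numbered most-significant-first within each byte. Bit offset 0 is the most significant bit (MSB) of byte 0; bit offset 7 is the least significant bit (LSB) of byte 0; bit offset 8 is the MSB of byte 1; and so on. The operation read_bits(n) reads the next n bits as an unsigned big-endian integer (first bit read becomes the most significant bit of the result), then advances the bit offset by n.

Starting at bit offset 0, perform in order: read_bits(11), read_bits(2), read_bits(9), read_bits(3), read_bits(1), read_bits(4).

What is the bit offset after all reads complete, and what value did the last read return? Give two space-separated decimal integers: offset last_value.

Read 1: bits[0:11] width=11 -> value=951 (bin 01110110111); offset now 11 = byte 1 bit 3; 21 bits remain
Read 2: bits[11:13] width=2 -> value=3 (bin 11); offset now 13 = byte 1 bit 5; 19 bits remain
Read 3: bits[13:22] width=9 -> value=431 (bin 110101111); offset now 22 = byte 2 bit 6; 10 bits remain
Read 4: bits[22:25] width=3 -> value=2 (bin 010); offset now 25 = byte 3 bit 1; 7 bits remain
Read 5: bits[25:26] width=1 -> value=0 (bin 0); offset now 26 = byte 3 bit 2; 6 bits remain
Read 6: bits[26:30] width=4 -> value=11 (bin 1011); offset now 30 = byte 3 bit 6; 2 bits remain

Answer: 30 11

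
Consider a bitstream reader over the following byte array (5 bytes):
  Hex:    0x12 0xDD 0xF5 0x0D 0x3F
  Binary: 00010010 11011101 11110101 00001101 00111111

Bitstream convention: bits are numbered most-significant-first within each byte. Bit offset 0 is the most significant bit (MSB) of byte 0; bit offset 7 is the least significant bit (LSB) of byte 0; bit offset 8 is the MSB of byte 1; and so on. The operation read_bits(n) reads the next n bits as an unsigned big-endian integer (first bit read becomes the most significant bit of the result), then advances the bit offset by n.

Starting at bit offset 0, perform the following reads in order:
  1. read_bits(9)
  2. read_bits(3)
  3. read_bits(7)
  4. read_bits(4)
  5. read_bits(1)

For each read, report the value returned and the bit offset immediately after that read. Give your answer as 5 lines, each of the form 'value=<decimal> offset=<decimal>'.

Read 1: bits[0:9] width=9 -> value=37 (bin 000100101); offset now 9 = byte 1 bit 1; 31 bits remain
Read 2: bits[9:12] width=3 -> value=5 (bin 101); offset now 12 = byte 1 bit 4; 28 bits remain
Read 3: bits[12:19] width=7 -> value=111 (bin 1101111); offset now 19 = byte 2 bit 3; 21 bits remain
Read 4: bits[19:23] width=4 -> value=10 (bin 1010); offset now 23 = byte 2 bit 7; 17 bits remain
Read 5: bits[23:24] width=1 -> value=1 (bin 1); offset now 24 = byte 3 bit 0; 16 bits remain

Answer: value=37 offset=9
value=5 offset=12
value=111 offset=19
value=10 offset=23
value=1 offset=24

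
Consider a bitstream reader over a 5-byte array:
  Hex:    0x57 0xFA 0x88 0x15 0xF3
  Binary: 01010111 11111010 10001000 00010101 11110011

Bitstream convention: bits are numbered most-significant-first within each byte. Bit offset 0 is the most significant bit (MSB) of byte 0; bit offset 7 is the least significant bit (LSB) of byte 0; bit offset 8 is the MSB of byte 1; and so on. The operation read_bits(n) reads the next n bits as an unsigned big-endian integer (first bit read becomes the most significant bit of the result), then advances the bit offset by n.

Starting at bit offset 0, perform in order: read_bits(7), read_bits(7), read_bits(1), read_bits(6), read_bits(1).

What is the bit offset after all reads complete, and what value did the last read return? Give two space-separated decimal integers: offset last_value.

Answer: 22 0

Derivation:
Read 1: bits[0:7] width=7 -> value=43 (bin 0101011); offset now 7 = byte 0 bit 7; 33 bits remain
Read 2: bits[7:14] width=7 -> value=126 (bin 1111110); offset now 14 = byte 1 bit 6; 26 bits remain
Read 3: bits[14:15] width=1 -> value=1 (bin 1); offset now 15 = byte 1 bit 7; 25 bits remain
Read 4: bits[15:21] width=6 -> value=17 (bin 010001); offset now 21 = byte 2 bit 5; 19 bits remain
Read 5: bits[21:22] width=1 -> value=0 (bin 0); offset now 22 = byte 2 bit 6; 18 bits remain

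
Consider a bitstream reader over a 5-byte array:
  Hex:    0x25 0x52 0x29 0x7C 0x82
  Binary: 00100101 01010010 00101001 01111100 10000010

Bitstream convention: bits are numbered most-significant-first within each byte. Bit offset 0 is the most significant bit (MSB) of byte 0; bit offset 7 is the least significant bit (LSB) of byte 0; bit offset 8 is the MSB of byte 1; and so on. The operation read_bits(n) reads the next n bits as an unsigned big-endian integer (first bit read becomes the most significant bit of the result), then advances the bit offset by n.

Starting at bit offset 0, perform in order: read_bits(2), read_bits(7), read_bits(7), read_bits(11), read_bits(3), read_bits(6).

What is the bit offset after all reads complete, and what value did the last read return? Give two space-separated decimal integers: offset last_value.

Answer: 36 8

Derivation:
Read 1: bits[0:2] width=2 -> value=0 (bin 00); offset now 2 = byte 0 bit 2; 38 bits remain
Read 2: bits[2:9] width=7 -> value=74 (bin 1001010); offset now 9 = byte 1 bit 1; 31 bits remain
Read 3: bits[9:16] width=7 -> value=82 (bin 1010010); offset now 16 = byte 2 bit 0; 24 bits remain
Read 4: bits[16:27] width=11 -> value=331 (bin 00101001011); offset now 27 = byte 3 bit 3; 13 bits remain
Read 5: bits[27:30] width=3 -> value=7 (bin 111); offset now 30 = byte 3 bit 6; 10 bits remain
Read 6: bits[30:36] width=6 -> value=8 (bin 001000); offset now 36 = byte 4 bit 4; 4 bits remain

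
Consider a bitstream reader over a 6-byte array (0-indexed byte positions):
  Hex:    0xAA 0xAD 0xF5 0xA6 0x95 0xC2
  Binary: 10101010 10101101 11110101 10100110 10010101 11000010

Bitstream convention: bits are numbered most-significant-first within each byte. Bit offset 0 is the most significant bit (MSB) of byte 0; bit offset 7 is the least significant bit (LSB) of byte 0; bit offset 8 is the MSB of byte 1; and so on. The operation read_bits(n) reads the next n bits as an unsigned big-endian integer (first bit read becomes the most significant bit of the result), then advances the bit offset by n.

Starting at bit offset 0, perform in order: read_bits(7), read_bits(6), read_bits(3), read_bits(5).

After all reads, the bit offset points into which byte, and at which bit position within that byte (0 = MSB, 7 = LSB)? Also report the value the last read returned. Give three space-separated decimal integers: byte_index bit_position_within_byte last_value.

Read 1: bits[0:7] width=7 -> value=85 (bin 1010101); offset now 7 = byte 0 bit 7; 41 bits remain
Read 2: bits[7:13] width=6 -> value=21 (bin 010101); offset now 13 = byte 1 bit 5; 35 bits remain
Read 3: bits[13:16] width=3 -> value=5 (bin 101); offset now 16 = byte 2 bit 0; 32 bits remain
Read 4: bits[16:21] width=5 -> value=30 (bin 11110); offset now 21 = byte 2 bit 5; 27 bits remain

Answer: 2 5 30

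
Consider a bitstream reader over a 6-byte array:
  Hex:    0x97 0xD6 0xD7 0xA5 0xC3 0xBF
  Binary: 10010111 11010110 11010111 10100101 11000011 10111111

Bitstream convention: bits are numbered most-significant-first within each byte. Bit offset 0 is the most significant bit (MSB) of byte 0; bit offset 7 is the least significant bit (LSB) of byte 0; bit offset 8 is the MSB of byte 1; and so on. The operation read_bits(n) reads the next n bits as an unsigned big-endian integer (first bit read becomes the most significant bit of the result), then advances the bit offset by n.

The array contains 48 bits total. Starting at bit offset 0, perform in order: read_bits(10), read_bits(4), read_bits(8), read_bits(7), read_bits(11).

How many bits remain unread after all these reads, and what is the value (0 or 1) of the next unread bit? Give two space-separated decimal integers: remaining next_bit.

Answer: 8 1

Derivation:
Read 1: bits[0:10] width=10 -> value=607 (bin 1001011111); offset now 10 = byte 1 bit 2; 38 bits remain
Read 2: bits[10:14] width=4 -> value=5 (bin 0101); offset now 14 = byte 1 bit 6; 34 bits remain
Read 3: bits[14:22] width=8 -> value=181 (bin 10110101); offset now 22 = byte 2 bit 6; 26 bits remain
Read 4: bits[22:29] width=7 -> value=116 (bin 1110100); offset now 29 = byte 3 bit 5; 19 bits remain
Read 5: bits[29:40] width=11 -> value=1475 (bin 10111000011); offset now 40 = byte 5 bit 0; 8 bits remain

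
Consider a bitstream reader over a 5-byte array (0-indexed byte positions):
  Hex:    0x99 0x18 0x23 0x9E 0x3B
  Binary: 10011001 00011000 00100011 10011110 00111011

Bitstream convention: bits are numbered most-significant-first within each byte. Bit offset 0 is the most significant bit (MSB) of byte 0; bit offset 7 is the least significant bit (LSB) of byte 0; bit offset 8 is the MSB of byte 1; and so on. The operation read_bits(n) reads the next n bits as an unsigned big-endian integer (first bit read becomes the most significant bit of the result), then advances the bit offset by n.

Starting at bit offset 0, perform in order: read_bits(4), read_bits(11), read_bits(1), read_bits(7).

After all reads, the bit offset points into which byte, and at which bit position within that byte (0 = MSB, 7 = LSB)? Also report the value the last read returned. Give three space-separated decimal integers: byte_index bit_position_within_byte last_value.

Answer: 2 7 17

Derivation:
Read 1: bits[0:4] width=4 -> value=9 (bin 1001); offset now 4 = byte 0 bit 4; 36 bits remain
Read 2: bits[4:15] width=11 -> value=1164 (bin 10010001100); offset now 15 = byte 1 bit 7; 25 bits remain
Read 3: bits[15:16] width=1 -> value=0 (bin 0); offset now 16 = byte 2 bit 0; 24 bits remain
Read 4: bits[16:23] width=7 -> value=17 (bin 0010001); offset now 23 = byte 2 bit 7; 17 bits remain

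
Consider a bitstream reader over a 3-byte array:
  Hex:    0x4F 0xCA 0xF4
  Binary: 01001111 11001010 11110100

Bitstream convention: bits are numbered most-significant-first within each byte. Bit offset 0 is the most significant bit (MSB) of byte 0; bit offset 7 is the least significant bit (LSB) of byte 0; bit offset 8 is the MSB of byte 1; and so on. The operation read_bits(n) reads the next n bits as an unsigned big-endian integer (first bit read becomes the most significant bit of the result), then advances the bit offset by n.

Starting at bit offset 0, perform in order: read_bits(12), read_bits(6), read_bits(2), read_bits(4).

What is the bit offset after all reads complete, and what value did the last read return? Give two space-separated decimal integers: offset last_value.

Read 1: bits[0:12] width=12 -> value=1276 (bin 010011111100); offset now 12 = byte 1 bit 4; 12 bits remain
Read 2: bits[12:18] width=6 -> value=43 (bin 101011); offset now 18 = byte 2 bit 2; 6 bits remain
Read 3: bits[18:20] width=2 -> value=3 (bin 11); offset now 20 = byte 2 bit 4; 4 bits remain
Read 4: bits[20:24] width=4 -> value=4 (bin 0100); offset now 24 = byte 3 bit 0; 0 bits remain

Answer: 24 4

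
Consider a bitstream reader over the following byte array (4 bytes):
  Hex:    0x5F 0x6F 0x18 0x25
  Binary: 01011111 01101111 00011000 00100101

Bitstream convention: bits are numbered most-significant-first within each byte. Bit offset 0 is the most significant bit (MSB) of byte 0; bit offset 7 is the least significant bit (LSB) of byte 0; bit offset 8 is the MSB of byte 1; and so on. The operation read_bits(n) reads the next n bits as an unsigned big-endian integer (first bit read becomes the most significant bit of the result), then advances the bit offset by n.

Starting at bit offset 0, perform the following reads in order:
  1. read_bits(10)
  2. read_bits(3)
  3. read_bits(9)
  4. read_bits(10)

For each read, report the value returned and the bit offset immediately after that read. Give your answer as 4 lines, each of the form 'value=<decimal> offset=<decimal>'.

Read 1: bits[0:10] width=10 -> value=381 (bin 0101111101); offset now 10 = byte 1 bit 2; 22 bits remain
Read 2: bits[10:13] width=3 -> value=5 (bin 101); offset now 13 = byte 1 bit 5; 19 bits remain
Read 3: bits[13:22] width=9 -> value=454 (bin 111000110); offset now 22 = byte 2 bit 6; 10 bits remain
Read 4: bits[22:32] width=10 -> value=37 (bin 0000100101); offset now 32 = byte 4 bit 0; 0 bits remain

Answer: value=381 offset=10
value=5 offset=13
value=454 offset=22
value=37 offset=32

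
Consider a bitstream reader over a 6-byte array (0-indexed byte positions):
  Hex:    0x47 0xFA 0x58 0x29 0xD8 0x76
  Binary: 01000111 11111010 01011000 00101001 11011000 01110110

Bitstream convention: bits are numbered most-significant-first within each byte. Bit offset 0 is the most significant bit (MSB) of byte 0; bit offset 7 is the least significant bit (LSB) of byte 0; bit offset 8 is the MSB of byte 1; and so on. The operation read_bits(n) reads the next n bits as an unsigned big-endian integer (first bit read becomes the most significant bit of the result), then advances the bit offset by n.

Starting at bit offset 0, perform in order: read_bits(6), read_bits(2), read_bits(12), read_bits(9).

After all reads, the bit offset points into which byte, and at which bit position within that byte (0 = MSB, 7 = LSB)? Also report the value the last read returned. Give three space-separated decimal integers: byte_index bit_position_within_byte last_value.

Read 1: bits[0:6] width=6 -> value=17 (bin 010001); offset now 6 = byte 0 bit 6; 42 bits remain
Read 2: bits[6:8] width=2 -> value=3 (bin 11); offset now 8 = byte 1 bit 0; 40 bits remain
Read 3: bits[8:20] width=12 -> value=4005 (bin 111110100101); offset now 20 = byte 2 bit 4; 28 bits remain
Read 4: bits[20:29] width=9 -> value=261 (bin 100000101); offset now 29 = byte 3 bit 5; 19 bits remain

Answer: 3 5 261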